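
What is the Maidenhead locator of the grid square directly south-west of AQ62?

AQ51

Longitude square 6; −1 → 5.
Latitude square 2; −1 → 1.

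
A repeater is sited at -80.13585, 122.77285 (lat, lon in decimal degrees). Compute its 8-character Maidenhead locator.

Offset from 180°W / 90°S: lon 302.77285°, lat 9.86415°.
Field (20°×10°, letters A–R): lon ⌊302.77285/20⌋ = 15 → P; lat ⌊9.86415/10⌋ = 0 → A.
Square (2°×1°, digits 0–9): lon ⌊2.77285/2⌋ = 1; lat ⌊9.86415/1⌋ = 9.
Subsquare (5′×2.5′, letters a–x): lon ⌊0.77285/0.0833333⌋ = 9 → j; lat ⌊0.86415/0.0416667⌋ = 20 → u.
Extended square (30″×15″, digits 0–9): lon ⌊0.02285/0.00833333⌋ = 2; lat ⌊0.03082/0.00416667⌋ = 7.

PA19ju27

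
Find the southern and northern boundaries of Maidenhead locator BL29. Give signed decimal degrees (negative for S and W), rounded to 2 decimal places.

Field B=1, L=11: +1·20° lon, +11·10° lat → SW at lon -160°, lat 20°.
Square 2, 9: +2·2° lon, +9·1° lat → SW at lon -156°, lat 29°.
Cell spans 2° lon × 1° lat.
south 29.00, north 30.00.

29.00, 30.00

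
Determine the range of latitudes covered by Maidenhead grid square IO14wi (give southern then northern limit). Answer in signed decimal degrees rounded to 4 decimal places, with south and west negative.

54.3333, 54.3750

Field I=8, O=14: +8·20° lon, +14·10° lat → SW at lon -20°, lat 50°.
Square 1, 4: +1·2° lon, +4·1° lat → SW at lon -18°, lat 54°.
Subsquare w=22, i=8: +22·0.0833333° lon, +8·0.0416667° lat → SW at lon -16.1667°, lat 54.3333°.
Cell spans 0.0833333° lon × 0.0416667° lat.
south 54.3333, north 54.3750.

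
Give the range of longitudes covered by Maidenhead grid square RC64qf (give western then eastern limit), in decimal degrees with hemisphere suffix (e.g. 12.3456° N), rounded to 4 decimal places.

173.3333° E, 173.4167° E

Field R=17, C=2: +17·20° lon, +2·10° lat → SW at lon 160°, lat -70°.
Square 6, 4: +6·2° lon, +4·1° lat → SW at lon 172°, lat -66°.
Subsquare q=16, f=5: +16·0.0833333° lon, +5·0.0416667° lat → SW at lon 173.333°, lat -65.7917°.
Cell spans 0.0833333° lon × 0.0416667° lat.
west 173.3333° E, east 173.4167° E.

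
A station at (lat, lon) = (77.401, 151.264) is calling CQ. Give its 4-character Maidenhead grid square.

Add 180° to longitude and 90° to latitude: 331.26, 167.40.
Field (20°×10°, letters A–R): 331.26/20 → 16 → Q, 167.40/10 → 16 → Q; chars QQ.
Square (2°×1°, digits 0–9): 11.26/2 → 5, 7.40/1 → 7; chars 57.

QQ57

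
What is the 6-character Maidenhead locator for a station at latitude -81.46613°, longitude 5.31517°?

JA28pm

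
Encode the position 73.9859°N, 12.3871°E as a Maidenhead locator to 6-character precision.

Offset from 180°W / 90°S: lon 192.3871°, lat 163.9859°.
Field (20°×10°, letters A–R): 192.3871/20 → 9 → J, 163.9859/10 → 16 → Q; chars JQ.
Square (2°×1°, digits 0–9): 12.3871/2 → 6, 3.9859/1 → 3; chars 63.
Subsquare (5′×2.5′, letters a–x): 0.3871/0.0833333 → 4 → e, 0.9859/0.0416667 → 23 → x; chars ex.

JQ63ex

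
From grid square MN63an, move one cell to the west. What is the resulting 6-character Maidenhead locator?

MN53xn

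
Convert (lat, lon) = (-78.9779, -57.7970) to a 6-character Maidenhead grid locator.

Offset from 180°W / 90°S: lon 122.2030°, lat 11.0221°.
Field (20°×10°, letters A–R): 122.2030/20 → 6 → G, 11.0221/10 → 1 → B; chars GB.
Square (2°×1°, digits 0–9): 2.2030/2 → 1, 1.0221/1 → 1; chars 11.
Subsquare (5′×2.5′, letters a–x): 0.2030/0.0833333 → 2 → c, 0.0221/0.0416667 → 0 → a; chars ca.

GB11ca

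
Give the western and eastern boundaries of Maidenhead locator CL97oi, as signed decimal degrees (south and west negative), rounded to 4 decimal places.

-120.8333, -120.7500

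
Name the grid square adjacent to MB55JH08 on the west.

Longitude extended square 0; −1 → -1, wraps to 9, carry into subsquare.
Longitude subsquare j = 9; −1 → 8 = i.
The latitude characters are unchanged.

MB55ih98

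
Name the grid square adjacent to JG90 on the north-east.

Longitude square 9; +1 → 10, wraps to 0, carry into field.
Longitude field J = 9; +1 → 10 = K.
Latitude square 0; +1 → 1.

KG01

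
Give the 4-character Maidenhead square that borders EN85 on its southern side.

Latitude square 5; −1 → 4.
The longitude characters are unchanged.

EN84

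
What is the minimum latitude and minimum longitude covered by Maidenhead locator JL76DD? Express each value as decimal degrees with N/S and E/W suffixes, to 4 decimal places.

26.1250° N, 14.2500° E

Field J=9, L=11: +9·20° lon, +11·10° lat → SW at lon 0°, lat 20°.
Square 7, 6: +7·2° lon, +6·1° lat → SW at lon 14°, lat 26°.
Subsquare d=3, d=3: +3·0.0833333° lon, +3·0.0416667° lat → SW at lon 14.25°, lat 26.125°.
latitude 26.1250° N, longitude 14.2500° E.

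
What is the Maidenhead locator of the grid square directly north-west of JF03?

Longitude square 0; −1 → -1, wraps to 9, carry into field.
Longitude field J = 9; −1 → 8 = I.
Latitude square 3; +1 → 4.

IF94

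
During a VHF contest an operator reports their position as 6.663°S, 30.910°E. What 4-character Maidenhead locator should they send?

KI53

Add 180° to longitude and 90° to latitude: 210.91, 83.34.
Field: 210.91/20 → 10 → K, 83.34/10 → 8 → I; chars KI.
Square: 10.91/2 → 5, 3.34/1 → 3; chars 53.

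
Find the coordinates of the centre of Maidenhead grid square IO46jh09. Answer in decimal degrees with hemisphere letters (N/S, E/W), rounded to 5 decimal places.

Field I=8, O=14: +8·20° lon, +14·10° lat → SW at lon -20°, lat 50°.
Square 4, 6: +4·2° lon, +6·1° lat → SW at lon -12°, lat 56°.
Subsquare j=9, h=7: +9·0.0833333° lon, +7·0.0416667° lat → SW at lon -11.25°, lat 56.2917°.
Extended square 0, 9: +0·0.00833333° lon, +9·0.00416667° lat → SW at lon -11.25°, lat 56.3292°.
Cell spans 0.00833333° lon × 0.00416667° lat. Centre is SW corner plus half of each.
latitude 56.33125° N, longitude 11.24583° W.

56.33125° N, 11.24583° W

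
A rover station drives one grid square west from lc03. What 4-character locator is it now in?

KC93

Longitude square 0; −1 → -1, wraps to 9, carry into field.
Longitude field L = 11; −1 → 10 = K.
The latitude characters are unchanged.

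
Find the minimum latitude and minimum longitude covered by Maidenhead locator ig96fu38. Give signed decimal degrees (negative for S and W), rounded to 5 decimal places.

-23.13333, -1.55833

Field I=8, G=6: +8·20° lon, +6·10° lat → SW at lon -20°, lat -30°.
Square 9, 6: +9·2° lon, +6·1° lat → SW at lon -2°, lat -24°.
Subsquare f=5, u=20: +5·0.0833333° lon, +20·0.0416667° lat → SW at lon -1.58333°, lat -23.1667°.
Extended square 3, 8: +3·0.00833333° lon, +8·0.00416667° lat → SW at lon -1.55833°, lat -23.1333°.
latitude -23.13333, longitude -1.55833.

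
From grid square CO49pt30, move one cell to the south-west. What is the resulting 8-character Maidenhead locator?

Longitude extended square 3; −1 → 2.
Latitude extended square 0; −1 → -1, wraps to 9, carry into subsquare.
Latitude subsquare t = 19; −1 → 18 = s.

CO49ps29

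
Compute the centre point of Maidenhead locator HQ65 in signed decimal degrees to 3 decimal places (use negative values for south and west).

Field H=7, Q=16: +7·20° lon, +16·10° lat → SW at lon -40°, lat 70°.
Square 6, 5: +6·2° lon, +5·1° lat → SW at lon -28°, lat 75°.
Cell spans 2° lon × 1° lat. Centre is SW corner plus half of each.
latitude 75.500, longitude -27.000.

75.500, -27.000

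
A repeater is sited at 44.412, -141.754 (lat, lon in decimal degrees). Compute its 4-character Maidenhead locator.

BN94

Add 180° to longitude and 90° to latitude: 38.25, 134.41.
Field: lon ⌊38.25/20⌋ = 1 → B; lat ⌊134.41/10⌋ = 13 → N.
Square: lon ⌊18.25/2⌋ = 9; lat ⌊4.41/1⌋ = 4.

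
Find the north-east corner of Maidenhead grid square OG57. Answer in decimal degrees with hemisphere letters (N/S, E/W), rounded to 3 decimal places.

Field O=14, G=6: +14·20° lon, +6·10° lat → SW at lon 100°, lat -30°.
Square 5, 7: +5·2° lon, +7·1° lat → SW at lon 110°, lat -23°.
Cell spans 2° lon × 1° lat. NE corner is SW corner plus one full cell.
latitude 22.000° S, longitude 112.000° E.

22.000° S, 112.000° E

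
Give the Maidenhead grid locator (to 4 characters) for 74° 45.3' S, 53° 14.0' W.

Shift to the Maidenhead origin (180°W, 90°S): lon 126.77, lat 15.25.
Field: 126.77/20 → 6 → G, 15.25/10 → 1 → B; chars GB.
Square: 6.77/2 → 3, 5.25/1 → 5; chars 35.

GB35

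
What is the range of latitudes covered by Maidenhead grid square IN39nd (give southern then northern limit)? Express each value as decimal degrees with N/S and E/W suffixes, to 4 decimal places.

49.1250° N, 49.1667° N

Field I=8, N=13: +8·20° lon, +13·10° lat → SW at lon -20°, lat 40°.
Square 3, 9: +3·2° lon, +9·1° lat → SW at lon -14°, lat 49°.
Subsquare n=13, d=3: +13·0.0833333° lon, +3·0.0416667° lat → SW at lon -12.9167°, lat 49.125°.
Cell spans 0.0833333° lon × 0.0416667° lat.
south 49.1250° N, north 49.1667° N.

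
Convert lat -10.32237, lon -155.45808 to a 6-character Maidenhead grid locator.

BH29gq

Offset from 180°W / 90°S: lon 24.5419°, lat 79.6776°.
Field (20°×10°, letters A–R): lon ⌊24.5419/20⌋ = 1 → B; lat ⌊79.6776/10⌋ = 7 → H.
Square (2°×1°, digits 0–9): lon ⌊4.5419/2⌋ = 2; lat ⌊9.6776/1⌋ = 9.
Subsquare (5′×2.5′, letters a–x): lon ⌊0.5419/0.0833333⌋ = 6 → g; lat ⌊0.6776/0.0416667⌋ = 16 → q.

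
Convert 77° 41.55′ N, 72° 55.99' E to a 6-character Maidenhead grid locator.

Offset from 180°W / 90°S: lon 252.9332°, lat 167.6925°.
Field: lon ⌊252.9332/20⌋ = 12 → M; lat ⌊167.6925/10⌋ = 16 → Q.
Square: lon ⌊12.9332/2⌋ = 6; lat ⌊7.6925/1⌋ = 7.
Subsquare: lon ⌊0.9332/0.0833333⌋ = 11 → l; lat ⌊0.6925/0.0416667⌋ = 16 → q.

MQ67lq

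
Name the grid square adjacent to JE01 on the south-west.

Longitude square 0; −1 → -1, wraps to 9, carry into field.
Longitude field J = 9; −1 → 8 = I.
Latitude square 1; −1 → 0.

IE90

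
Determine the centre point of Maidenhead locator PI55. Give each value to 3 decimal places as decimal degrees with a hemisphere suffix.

Field P=15, I=8: +15·20° lon, +8·10° lat → SW at lon 120°, lat -10°.
Square 5, 5: +5·2° lon, +5·1° lat → SW at lon 130°, lat -5°.
Cell spans 2° lon × 1° lat. Centre is SW corner plus half of each.
latitude 4.500° S, longitude 131.000° E.

4.500° S, 131.000° E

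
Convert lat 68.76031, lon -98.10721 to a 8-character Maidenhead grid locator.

EP08ws72

Offset from 180°W / 90°S: lon 81.89279°, lat 158.76031°.
Field: 81.89279/20 → 4 → E, 158.76031/10 → 15 → P; chars EP.
Square: 1.89279/2 → 0, 8.76031/1 → 8; chars 08.
Subsquare: 1.89279/0.0833333 → 22 → w, 0.76031/0.0416667 → 18 → s; chars ws.
Extended square: 0.05946/0.00833333 → 7, 0.01031/0.00416667 → 2; chars 72.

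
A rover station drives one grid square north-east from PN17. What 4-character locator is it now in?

PN28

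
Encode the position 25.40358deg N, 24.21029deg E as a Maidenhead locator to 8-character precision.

KL25cj56

Offset from 180°W / 90°S: lon 204.21029°, lat 115.40358°.
Field (20°×10°, letters A–R): 204.21029/20 → 10 → K, 115.40358/10 → 11 → L; chars KL.
Square (2°×1°, digits 0–9): 4.21029/2 → 2, 5.40358/1 → 5; chars 25.
Subsquare (5′×2.5′, letters a–x): 0.21029/0.0833333 → 2 → c, 0.40358/0.0416667 → 9 → j; chars cj.
Extended square (30″×15″, digits 0–9): 0.04362/0.00833333 → 5, 0.02858/0.00416667 → 6; chars 56.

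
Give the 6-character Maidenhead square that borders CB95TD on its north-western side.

CB95se

Longitude subsquare t = 19; −1 → 18 = s.
Latitude subsquare d = 3; +1 → 4 = e.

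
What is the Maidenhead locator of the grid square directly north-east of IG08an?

IG08bo

Longitude subsquare a = 0; +1 → 1 = b.
Latitude subsquare n = 13; +1 → 14 = o.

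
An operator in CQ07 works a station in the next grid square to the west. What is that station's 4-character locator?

Longitude square 0; −1 → -1, wraps to 9, carry into field.
Longitude field C = 2; −1 → 1 = B.
The latitude characters are unchanged.

BQ97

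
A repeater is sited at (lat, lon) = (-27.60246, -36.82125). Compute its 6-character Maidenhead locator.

HG12oj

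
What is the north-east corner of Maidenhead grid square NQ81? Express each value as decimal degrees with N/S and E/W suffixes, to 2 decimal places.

72.00° N, 98.00° E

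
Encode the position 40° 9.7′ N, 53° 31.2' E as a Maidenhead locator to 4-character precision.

LN60

Add 180° to longitude and 90° to latitude: 233.52, 130.16.
Field: 233.52/20 → 11 → L, 130.16/10 → 13 → N; chars LN.
Square: 13.52/2 → 6, 0.16/1 → 0; chars 60.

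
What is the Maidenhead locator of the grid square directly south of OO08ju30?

OO08jt39

Latitude extended square 0; −1 → -1, wraps to 9, carry into subsquare.
Latitude subsquare u = 20; −1 → 19 = t.
The longitude characters are unchanged.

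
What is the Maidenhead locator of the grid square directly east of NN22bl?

NN22cl

Longitude subsquare b = 1; +1 → 2 = c.
The latitude characters are unchanged.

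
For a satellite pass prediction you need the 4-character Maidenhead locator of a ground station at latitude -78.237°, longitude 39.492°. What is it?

KB91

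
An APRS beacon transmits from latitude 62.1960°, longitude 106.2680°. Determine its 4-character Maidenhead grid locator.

Shift to the Maidenhead origin (180°W, 90°S): lon 286.27, lat 152.20.
Field: lon ⌊286.27/20⌋ = 14 → O; lat ⌊152.20/10⌋ = 15 → P.
Square: lon ⌊6.27/2⌋ = 3; lat ⌊2.20/1⌋ = 2.

OP32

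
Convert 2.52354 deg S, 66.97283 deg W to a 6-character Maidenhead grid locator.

Add 180° to longitude and 90° to latitude: 113.0272, 87.4765.
Field: lon ⌊113.0272/20⌋ = 5 → F; lat ⌊87.4765/10⌋ = 8 → I.
Square: lon ⌊13.0272/2⌋ = 6; lat ⌊7.4765/1⌋ = 7.
Subsquare: lon ⌊1.0272/0.0833333⌋ = 12 → m; lat ⌊0.4765/0.0416667⌋ = 11 → l.

FI67ml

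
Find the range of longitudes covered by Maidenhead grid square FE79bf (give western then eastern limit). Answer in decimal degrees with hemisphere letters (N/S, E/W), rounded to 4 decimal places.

65.9167° W, 65.8333° W

Field F=5, E=4: +5·20° lon, +4·10° lat → SW at lon -80°, lat -50°.
Square 7, 9: +7·2° lon, +9·1° lat → SW at lon -66°, lat -41°.
Subsquare b=1, f=5: +1·0.0833333° lon, +5·0.0416667° lat → SW at lon -65.9167°, lat -40.7917°.
Cell spans 0.0833333° lon × 0.0416667° lat.
west 65.9167° W, east 65.8333° W.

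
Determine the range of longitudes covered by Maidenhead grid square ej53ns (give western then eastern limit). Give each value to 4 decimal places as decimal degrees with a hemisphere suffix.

88.9167° W, 88.8333° W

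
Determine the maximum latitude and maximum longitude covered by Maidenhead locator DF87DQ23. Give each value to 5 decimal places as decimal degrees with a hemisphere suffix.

Field D=3, F=5: +3·20° lon, +5·10° lat → SW at lon -120°, lat -40°.
Square 8, 7: +8·2° lon, +7·1° lat → SW at lon -104°, lat -33°.
Subsquare d=3, q=16: +3·0.0833333° lon, +16·0.0416667° lat → SW at lon -103.75°, lat -32.3333°.
Extended square 2, 3: +2·0.00833333° lon, +3·0.00416667° lat → SW at lon -103.733°, lat -32.3208°.
Cell spans 0.00833333° lon × 0.00416667° lat. NE corner is SW corner plus one full cell.
latitude 32.31667° S, longitude 103.72500° W.

32.31667° S, 103.72500° W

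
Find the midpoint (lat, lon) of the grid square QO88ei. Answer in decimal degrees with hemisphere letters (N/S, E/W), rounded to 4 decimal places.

Field Q=16, O=14: +16·20° lon, +14·10° lat → SW at lon 140°, lat 50°.
Square 8, 8: +8·2° lon, +8·1° lat → SW at lon 156°, lat 58°.
Subsquare e=4, i=8: +4·0.0833333° lon, +8·0.0416667° lat → SW at lon 156.333°, lat 58.3333°.
Cell spans 0.0833333° lon × 0.0416667° lat. Centre is SW corner plus half of each.
latitude 58.3542° N, longitude 156.3750° E.

58.3542° N, 156.3750° E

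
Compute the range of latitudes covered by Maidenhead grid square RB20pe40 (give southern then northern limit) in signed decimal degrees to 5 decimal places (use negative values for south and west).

-79.83333, -79.82917

Field R=17, B=1: +17·20° lon, +1·10° lat → SW at lon 160°, lat -80°.
Square 2, 0: +2·2° lon, +0·1° lat → SW at lon 164°, lat -80°.
Subsquare p=15, e=4: +15·0.0833333° lon, +4·0.0416667° lat → SW at lon 165.25°, lat -79.8333°.
Extended square 4, 0: +4·0.00833333° lon, +0·0.00416667° lat → SW at lon 165.283°, lat -79.8333°.
Cell spans 0.00833333° lon × 0.00416667° lat.
south -79.83333, north -79.82917.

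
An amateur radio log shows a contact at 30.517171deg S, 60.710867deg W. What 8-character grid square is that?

FF99pl45

Shift to the Maidenhead origin (180°W, 90°S): lon 119.28913, lat 59.48283.
Field: lon ⌊119.28913/20⌋ = 5 → F; lat ⌊59.48283/10⌋ = 5 → F.
Square: lon ⌊19.28913/2⌋ = 9; lat ⌊9.48283/1⌋ = 9.
Subsquare: lon ⌊1.28913/0.0833333⌋ = 15 → p; lat ⌊0.48283/0.0416667⌋ = 11 → l.
Extended square: lon ⌊0.03913/0.00833333⌋ = 4; lat ⌊0.02450/0.00416667⌋ = 5.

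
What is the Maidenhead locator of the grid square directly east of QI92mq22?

QI92mq32

Longitude extended square 2; +1 → 3.
The latitude characters are unchanged.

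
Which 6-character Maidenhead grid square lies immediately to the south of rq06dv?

RQ06du

Latitude subsquare v = 21; −1 → 20 = u.
The longitude characters are unchanged.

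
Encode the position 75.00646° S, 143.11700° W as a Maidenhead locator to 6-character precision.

Add 180° to longitude and 90° to latitude: 36.8830, 14.9935.
Field: lon ⌊36.8830/20⌋ = 1 → B; lat ⌊14.9935/10⌋ = 1 → B.
Square: lon ⌊16.8830/2⌋ = 8; lat ⌊4.9935/1⌋ = 4.
Subsquare: lon ⌊0.8830/0.0833333⌋ = 10 → k; lat ⌊0.9935/0.0416667⌋ = 23 → x.

BB84kx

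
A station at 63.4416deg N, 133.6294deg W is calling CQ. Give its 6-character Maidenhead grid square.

Shift to the Maidenhead origin (180°W, 90°S): lon 46.3706, lat 153.4416.
Field: lon ⌊46.3706/20⌋ = 2 → C; lat ⌊153.4416/10⌋ = 15 → P.
Square: lon ⌊6.3706/2⌋ = 3; lat ⌊3.4416/1⌋ = 3.
Subsquare: lon ⌊0.3706/0.0833333⌋ = 4 → e; lat ⌊0.4416/0.0416667⌋ = 10 → k.

CP33ek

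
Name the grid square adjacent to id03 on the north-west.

HD94

Longitude square 0; −1 → -1, wraps to 9, carry into field.
Longitude field I = 8; −1 → 7 = H.
Latitude square 3; +1 → 4.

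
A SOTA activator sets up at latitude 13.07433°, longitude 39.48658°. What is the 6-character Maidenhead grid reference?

KK93rb

Add 180° to longitude and 90° to latitude: 219.4866, 103.0743.
Field: 219.4866/20 → 10 → K, 103.0743/10 → 10 → K; chars KK.
Square: 19.4866/2 → 9, 3.0743/1 → 3; chars 93.
Subsquare: 1.4866/0.0833333 → 17 → r, 0.0743/0.0416667 → 1 → b; chars rb.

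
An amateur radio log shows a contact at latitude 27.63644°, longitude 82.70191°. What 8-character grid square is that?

NL17ip42

Offset from 180°W / 90°S: lon 262.70191°, lat 117.63644°.
Field (20°×10°, letters A–R): lon ⌊262.70191/20⌋ = 13 → N; lat ⌊117.63644/10⌋ = 11 → L.
Square (2°×1°, digits 0–9): lon ⌊2.70191/2⌋ = 1; lat ⌊7.63644/1⌋ = 7.
Subsquare (5′×2.5′, letters a–x): lon ⌊0.70191/0.0833333⌋ = 8 → i; lat ⌊0.63644/0.0416667⌋ = 15 → p.
Extended square (30″×15″, digits 0–9): lon ⌊0.03524/0.00833333⌋ = 4; lat ⌊0.01144/0.00416667⌋ = 2.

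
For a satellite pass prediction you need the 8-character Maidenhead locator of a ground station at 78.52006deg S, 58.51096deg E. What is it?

LB91gl15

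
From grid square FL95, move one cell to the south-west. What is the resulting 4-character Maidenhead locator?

Longitude square 9; −1 → 8.
Latitude square 5; −1 → 4.

FL84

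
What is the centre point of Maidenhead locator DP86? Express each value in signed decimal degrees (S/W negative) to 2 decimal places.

66.50, -103.00

Field D=3, P=15: +3·20° lon, +15·10° lat → SW at lon -120°, lat 60°.
Square 8, 6: +8·2° lon, +6·1° lat → SW at lon -104°, lat 66°.
Cell spans 2° lon × 1° lat. Centre is SW corner plus half of each.
latitude 66.50, longitude -103.00.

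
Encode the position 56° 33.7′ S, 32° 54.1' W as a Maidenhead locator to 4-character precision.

Shift to the Maidenhead origin (180°W, 90°S): lon 147.10, lat 33.44.
Field: lon ⌊147.10/20⌋ = 7 → H; lat ⌊33.44/10⌋ = 3 → D.
Square: lon ⌊7.10/2⌋ = 3; lat ⌊3.44/1⌋ = 3.

HD33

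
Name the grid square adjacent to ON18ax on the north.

ON19aa

Latitude subsquare x = 23; +1 → 24, wraps to 0 = a, carry into square.
Latitude square 8; +1 → 9.
The longitude characters are unchanged.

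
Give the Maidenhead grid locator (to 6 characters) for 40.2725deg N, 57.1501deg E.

Offset from 180°W / 90°S: lon 237.1501°, lat 130.2725°.
Field: lon ⌊237.1501/20⌋ = 11 → L; lat ⌊130.2725/10⌋ = 13 → N.
Square: lon ⌊17.1501/2⌋ = 8; lat ⌊0.2725/1⌋ = 0.
Subsquare: lon ⌊1.1501/0.0833333⌋ = 13 → n; lat ⌊0.2725/0.0416667⌋ = 6 → g.

LN80ng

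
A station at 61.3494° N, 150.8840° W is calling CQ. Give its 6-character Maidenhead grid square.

BP41ni

Add 180° to longitude and 90° to latitude: 29.1160, 151.3494.
Field (20°×10°, letters A–R): lon ⌊29.1160/20⌋ = 1 → B; lat ⌊151.3494/10⌋ = 15 → P.
Square (2°×1°, digits 0–9): lon ⌊9.1160/2⌋ = 4; lat ⌊1.3494/1⌋ = 1.
Subsquare (5′×2.5′, letters a–x): lon ⌊1.1160/0.0833333⌋ = 13 → n; lat ⌊0.3494/0.0416667⌋ = 8 → i.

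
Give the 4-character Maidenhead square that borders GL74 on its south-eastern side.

GL83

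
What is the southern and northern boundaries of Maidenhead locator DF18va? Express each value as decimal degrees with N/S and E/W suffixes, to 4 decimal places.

32.0000° S, 31.9583° S

Field D=3, F=5: +3·20° lon, +5·10° lat → SW at lon -120°, lat -40°.
Square 1, 8: +1·2° lon, +8·1° lat → SW at lon -118°, lat -32°.
Subsquare v=21, a=0: +21·0.0833333° lon, +0·0.0416667° lat → SW at lon -116.25°, lat -32°.
Cell spans 0.0833333° lon × 0.0416667° lat.
south 32.0000° S, north 31.9583° S.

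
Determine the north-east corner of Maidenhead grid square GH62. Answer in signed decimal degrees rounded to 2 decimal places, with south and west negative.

-17.00, -46.00

Field G=6, H=7: +6·20° lon, +7·10° lat → SW at lon -60°, lat -20°.
Square 6, 2: +6·2° lon, +2·1° lat → SW at lon -48°, lat -18°.
Cell spans 2° lon × 1° lat. NE corner is SW corner plus one full cell.
latitude -17.00, longitude -46.00.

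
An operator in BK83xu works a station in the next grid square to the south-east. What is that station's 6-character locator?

Longitude subsquare x = 23; +1 → 24, wraps to 0 = a, carry into square.
Longitude square 8; +1 → 9.
Latitude subsquare u = 20; −1 → 19 = t.

BK93at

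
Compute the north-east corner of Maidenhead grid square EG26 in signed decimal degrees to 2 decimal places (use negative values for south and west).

Field E=4, G=6: +4·20° lon, +6·10° lat → SW at lon -100°, lat -30°.
Square 2, 6: +2·2° lon, +6·1° lat → SW at lon -96°, lat -24°.
Cell spans 2° lon × 1° lat. NE corner is SW corner plus one full cell.
latitude -23.00, longitude -94.00.

-23.00, -94.00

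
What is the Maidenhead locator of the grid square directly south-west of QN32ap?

Longitude subsquare a = 0; −1 → -1, wraps to 23 = x, carry into square.
Longitude square 3; −1 → 2.
Latitude subsquare p = 15; −1 → 14 = o.

QN22xo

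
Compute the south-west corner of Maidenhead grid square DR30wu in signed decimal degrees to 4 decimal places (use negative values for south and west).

80.8333, -112.1667

Field D=3, R=17: +3·20° lon, +17·10° lat → SW at lon -120°, lat 80°.
Square 3, 0: +3·2° lon, +0·1° lat → SW at lon -114°, lat 80°.
Subsquare w=22, u=20: +22·0.0833333° lon, +20·0.0416667° lat → SW at lon -112.167°, lat 80.8333°.
latitude 80.8333, longitude -112.1667.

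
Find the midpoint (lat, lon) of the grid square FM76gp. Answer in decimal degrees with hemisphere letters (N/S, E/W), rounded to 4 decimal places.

36.6458° N, 65.4583° W

Field F=5, M=12: +5·20° lon, +12·10° lat → SW at lon -80°, lat 30°.
Square 7, 6: +7·2° lon, +6·1° lat → SW at lon -66°, lat 36°.
Subsquare g=6, p=15: +6·0.0833333° lon, +15·0.0416667° lat → SW at lon -65.5°, lat 36.625°.
Cell spans 0.0833333° lon × 0.0416667° lat. Centre is SW corner plus half of each.
latitude 36.6458° N, longitude 65.4583° W.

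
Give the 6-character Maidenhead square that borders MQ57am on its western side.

MQ47xm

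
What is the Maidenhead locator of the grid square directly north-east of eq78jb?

Longitude subsquare j = 9; +1 → 10 = k.
Latitude subsquare b = 1; +1 → 2 = c.

EQ78kc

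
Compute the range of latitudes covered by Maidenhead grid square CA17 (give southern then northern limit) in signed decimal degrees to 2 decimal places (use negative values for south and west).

Field C=2, A=0: +2·20° lon, +0·10° lat → SW at lon -140°, lat -90°.
Square 1, 7: +1·2° lon, +7·1° lat → SW at lon -138°, lat -83°.
Cell spans 2° lon × 1° lat.
south -83.00, north -82.00.

-83.00, -82.00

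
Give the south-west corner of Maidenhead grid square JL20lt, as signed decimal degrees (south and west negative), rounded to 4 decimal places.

Field J=9, L=11: +9·20° lon, +11·10° lat → SW at lon 0°, lat 20°.
Square 2, 0: +2·2° lon, +0·1° lat → SW at lon 4°, lat 20°.
Subsquare l=11, t=19: +11·0.0833333° lon, +19·0.0416667° lat → SW at lon 4.91667°, lat 20.7917°.
latitude 20.7917, longitude 4.9167.

20.7917, 4.9167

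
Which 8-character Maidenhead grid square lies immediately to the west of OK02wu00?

Longitude extended square 0; −1 → -1, wraps to 9, carry into subsquare.
Longitude subsquare w = 22; −1 → 21 = v.
The latitude characters are unchanged.

OK02vu90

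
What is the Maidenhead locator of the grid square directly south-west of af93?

AF82

Longitude square 9; −1 → 8.
Latitude square 3; −1 → 2.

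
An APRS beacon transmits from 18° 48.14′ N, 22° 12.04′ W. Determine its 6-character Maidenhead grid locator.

HK88vt

Shift to the Maidenhead origin (180°W, 90°S): lon 157.7993, lat 108.8023.
Field (20°×10°, letters A–R): 157.7993/20 → 7 → H, 108.8023/10 → 10 → K; chars HK.
Square (2°×1°, digits 0–9): 17.7993/2 → 8, 8.8023/1 → 8; chars 88.
Subsquare (5′×2.5′, letters a–x): 1.7993/0.0833333 → 21 → v, 0.8023/0.0416667 → 19 → t; chars vt.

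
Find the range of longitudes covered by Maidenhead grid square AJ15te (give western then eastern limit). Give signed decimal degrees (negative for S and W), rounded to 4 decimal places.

Field A=0, J=9: +0·20° lon, +9·10° lat → SW at lon -180°, lat 0°.
Square 1, 5: +1·2° lon, +5·1° lat → SW at lon -178°, lat 5°.
Subsquare t=19, e=4: +19·0.0833333° lon, +4·0.0416667° lat → SW at lon -176.417°, lat 5.16667°.
Cell spans 0.0833333° lon × 0.0416667° lat.
west -176.4167, east -176.3333.

-176.4167, -176.3333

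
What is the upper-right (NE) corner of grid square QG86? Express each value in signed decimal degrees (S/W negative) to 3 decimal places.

Field Q=16, G=6: +16·20° lon, +6·10° lat → SW at lon 140°, lat -30°.
Square 8, 6: +8·2° lon, +6·1° lat → SW at lon 156°, lat -24°.
Cell spans 2° lon × 1° lat. NE corner is SW corner plus one full cell.
latitude -23.000, longitude 158.000.

-23.000, 158.000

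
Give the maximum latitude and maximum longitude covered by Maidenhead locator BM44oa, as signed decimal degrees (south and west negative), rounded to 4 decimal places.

34.0417, -150.7500

Field B=1, M=12: +1·20° lon, +12·10° lat → SW at lon -160°, lat 30°.
Square 4, 4: +4·2° lon, +4·1° lat → SW at lon -152°, lat 34°.
Subsquare o=14, a=0: +14·0.0833333° lon, +0·0.0416667° lat → SW at lon -150.833°, lat 34°.
Cell spans 0.0833333° lon × 0.0416667° lat. NE corner is SW corner plus one full cell.
latitude 34.0417, longitude -150.7500.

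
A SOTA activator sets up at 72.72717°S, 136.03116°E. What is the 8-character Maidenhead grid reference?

PB87ag35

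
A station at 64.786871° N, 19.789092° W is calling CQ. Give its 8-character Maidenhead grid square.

Offset from 180°W / 90°S: lon 160.21091°, lat 154.78687°.
Field: 160.21091/20 → 8 → I, 154.78687/10 → 15 → P; chars IP.
Square: 0.21091/2 → 0, 4.78687/1 → 4; chars 04.
Subsquare: 0.21091/0.0833333 → 2 → c, 0.78687/0.0416667 → 18 → s; chars cs.
Extended square: 0.04424/0.00833333 → 5, 0.03687/0.00416667 → 8; chars 58.

IP04cs58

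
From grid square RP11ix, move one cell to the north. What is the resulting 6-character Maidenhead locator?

RP12ia

Latitude subsquare x = 23; +1 → 24, wraps to 0 = a, carry into square.
Latitude square 1; +1 → 2.
The longitude characters are unchanged.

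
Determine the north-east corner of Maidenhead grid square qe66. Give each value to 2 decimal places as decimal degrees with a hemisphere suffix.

Field Q=16, E=4: +16·20° lon, +4·10° lat → SW at lon 140°, lat -50°.
Square 6, 6: +6·2° lon, +6·1° lat → SW at lon 152°, lat -44°.
Cell spans 2° lon × 1° lat. NE corner is SW corner plus one full cell.
latitude 43.00° S, longitude 154.00° E.

43.00° S, 154.00° E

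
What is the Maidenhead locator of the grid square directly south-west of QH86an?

Longitude subsquare a = 0; −1 → -1, wraps to 23 = x, carry into square.
Longitude square 8; −1 → 7.
Latitude subsquare n = 13; −1 → 12 = m.

QH76xm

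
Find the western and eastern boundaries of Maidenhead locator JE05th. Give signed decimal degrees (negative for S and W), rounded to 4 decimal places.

Field J=9, E=4: +9·20° lon, +4·10° lat → SW at lon 0°, lat -50°.
Square 0, 5: +0·2° lon, +5·1° lat → SW at lon 0°, lat -45°.
Subsquare t=19, h=7: +19·0.0833333° lon, +7·0.0416667° lat → SW at lon 1.58333°, lat -44.7083°.
Cell spans 0.0833333° lon × 0.0416667° lat.
west 1.5833, east 1.6667.

1.5833, 1.6667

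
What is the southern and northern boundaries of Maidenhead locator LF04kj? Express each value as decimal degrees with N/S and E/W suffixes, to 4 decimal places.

35.6250° S, 35.5833° S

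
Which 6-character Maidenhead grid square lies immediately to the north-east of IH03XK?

IH13al

Longitude subsquare x = 23; +1 → 24, wraps to 0 = a, carry into square.
Longitude square 0; +1 → 1.
Latitude subsquare k = 10; +1 → 11 = l.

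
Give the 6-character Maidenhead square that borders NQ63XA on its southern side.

Latitude subsquare a = 0; −1 → -1, wraps to 23 = x, carry into square.
Latitude square 3; −1 → 2.
The longitude characters are unchanged.

NQ62xx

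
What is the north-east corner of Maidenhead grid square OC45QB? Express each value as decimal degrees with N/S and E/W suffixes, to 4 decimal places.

64.9167° S, 109.4167° E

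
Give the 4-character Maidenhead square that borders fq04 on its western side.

Longitude square 0; −1 → -1, wraps to 9, carry into field.
Longitude field F = 5; −1 → 4 = E.
The latitude characters are unchanged.

EQ94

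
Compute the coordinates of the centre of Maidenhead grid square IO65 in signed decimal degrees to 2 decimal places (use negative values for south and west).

Field I=8, O=14: +8·20° lon, +14·10° lat → SW at lon -20°, lat 50°.
Square 6, 5: +6·2° lon, +5·1° lat → SW at lon -8°, lat 55°.
Cell spans 2° lon × 1° lat. Centre is SW corner plus half of each.
latitude 55.50, longitude -7.00.

55.50, -7.00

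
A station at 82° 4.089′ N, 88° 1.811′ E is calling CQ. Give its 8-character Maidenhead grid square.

NR42ab36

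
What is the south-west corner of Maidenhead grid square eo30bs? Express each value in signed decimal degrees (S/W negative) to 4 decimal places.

50.7500, -93.9167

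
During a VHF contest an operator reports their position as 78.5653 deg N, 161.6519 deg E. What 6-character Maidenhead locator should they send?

RQ08tn

Add 180° to longitude and 90° to latitude: 341.6519, 168.5653.
Field: lon ⌊341.6519/20⌋ = 17 → R; lat ⌊168.5653/10⌋ = 16 → Q.
Square: lon ⌊1.6519/2⌋ = 0; lat ⌊8.5653/1⌋ = 8.
Subsquare: lon ⌊1.6519/0.0833333⌋ = 19 → t; lat ⌊0.5653/0.0416667⌋ = 13 → n.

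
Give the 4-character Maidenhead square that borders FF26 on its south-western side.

FF15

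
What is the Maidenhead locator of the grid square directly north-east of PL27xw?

PL37ax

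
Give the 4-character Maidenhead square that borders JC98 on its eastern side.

Longitude square 9; +1 → 10, wraps to 0, carry into field.
Longitude field J = 9; +1 → 10 = K.
The latitude characters are unchanged.

KC08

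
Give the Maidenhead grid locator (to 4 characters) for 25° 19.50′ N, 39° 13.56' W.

HL05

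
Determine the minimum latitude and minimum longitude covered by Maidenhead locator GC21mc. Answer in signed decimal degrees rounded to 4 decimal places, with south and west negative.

-68.9167, -55.0000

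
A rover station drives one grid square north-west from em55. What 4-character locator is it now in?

Longitude square 5; −1 → 4.
Latitude square 5; +1 → 6.

EM46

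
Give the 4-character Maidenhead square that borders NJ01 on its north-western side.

MJ92

Longitude square 0; −1 → -1, wraps to 9, carry into field.
Longitude field N = 13; −1 → 12 = M.
Latitude square 1; +1 → 2.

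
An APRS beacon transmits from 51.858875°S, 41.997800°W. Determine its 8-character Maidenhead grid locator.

GD98ad03

Shift to the Maidenhead origin (180°W, 90°S): lon 138.00220, lat 38.14113.
Field: lon ⌊138.00220/20⌋ = 6 → G; lat ⌊38.14113/10⌋ = 3 → D.
Square: lon ⌊18.00220/2⌋ = 9; lat ⌊8.14113/1⌋ = 8.
Subsquare: lon ⌊0.00220/0.0833333⌋ = 0 → a; lat ⌊0.14113/0.0416667⌋ = 3 → d.
Extended square: lon ⌊0.00220/0.00833333⌋ = 0; lat ⌊0.01613/0.00416667⌋ = 3.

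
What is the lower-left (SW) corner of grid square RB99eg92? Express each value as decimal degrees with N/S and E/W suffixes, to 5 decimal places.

70.74167° S, 178.40833° E

Field R=17, B=1: +17·20° lon, +1·10° lat → SW at lon 160°, lat -80°.
Square 9, 9: +9·2° lon, +9·1° lat → SW at lon 178°, lat -71°.
Subsquare e=4, g=6: +4·0.0833333° lon, +6·0.0416667° lat → SW at lon 178.333°, lat -70.75°.
Extended square 9, 2: +9·0.00833333° lon, +2·0.00416667° lat → SW at lon 178.408°, lat -70.7417°.
latitude 70.74167° S, longitude 178.40833° E.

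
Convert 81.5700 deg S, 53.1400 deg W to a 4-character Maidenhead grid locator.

GA38

Offset from 180°W / 90°S: lon 126.86°, lat 8.43°.
Field: lon ⌊126.86/20⌋ = 6 → G; lat ⌊8.43/10⌋ = 0 → A.
Square: lon ⌊6.86/2⌋ = 3; lat ⌊8.43/1⌋ = 8.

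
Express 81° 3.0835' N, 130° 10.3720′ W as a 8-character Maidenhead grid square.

Offset from 180°W / 90°S: lon 49.82713°, lat 171.05139°.
Field: 49.82713/20 → 2 → C, 171.05139/10 → 17 → R; chars CR.
Square: 9.82713/2 → 4, 1.05139/1 → 1; chars 41.
Subsquare: 1.82713/0.0833333 → 21 → v, 0.05139/0.0416667 → 1 → b; chars vb.
Extended square: 0.07713/0.00833333 → 9, 0.00972/0.00416667 → 2; chars 92.

CR41vb92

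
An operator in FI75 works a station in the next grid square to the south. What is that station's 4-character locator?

FI74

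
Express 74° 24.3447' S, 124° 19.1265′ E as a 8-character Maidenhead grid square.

Offset from 180°W / 90°S: lon 304.31878°, lat 15.59426°.
Field: 304.31878/20 → 15 → P, 15.59426/10 → 1 → B; chars PB.
Square: 4.31878/2 → 2, 5.59426/1 → 5; chars 25.
Subsquare: 0.31878/0.0833333 → 3 → d, 0.59426/0.0416667 → 14 → o; chars do.
Extended square: 0.06878/0.00833333 → 8, 0.01092/0.00416667 → 2; chars 82.

PB25do82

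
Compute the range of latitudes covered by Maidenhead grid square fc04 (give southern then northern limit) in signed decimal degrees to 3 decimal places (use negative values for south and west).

-66.000, -65.000

Field F=5, C=2: +5·20° lon, +2·10° lat → SW at lon -80°, lat -70°.
Square 0, 4: +0·2° lon, +4·1° lat → SW at lon -80°, lat -66°.
Cell spans 2° lon × 1° lat.
south -66.000, north -65.000.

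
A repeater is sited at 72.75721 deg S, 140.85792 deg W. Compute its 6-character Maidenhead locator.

Shift to the Maidenhead origin (180°W, 90°S): lon 39.1421, lat 17.2428.
Field: lon ⌊39.1421/20⌋ = 1 → B; lat ⌊17.2428/10⌋ = 1 → B.
Square: lon ⌊19.1421/2⌋ = 9; lat ⌊7.2428/1⌋ = 7.
Subsquare: lon ⌊1.1421/0.0833333⌋ = 13 → n; lat ⌊0.2428/0.0416667⌋ = 5 → f.

BB97nf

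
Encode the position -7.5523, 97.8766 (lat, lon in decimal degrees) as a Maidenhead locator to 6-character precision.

NI82wk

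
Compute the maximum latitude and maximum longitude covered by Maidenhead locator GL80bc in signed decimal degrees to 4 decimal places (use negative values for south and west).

Field G=6, L=11: +6·20° lon, +11·10° lat → SW at lon -60°, lat 20°.
Square 8, 0: +8·2° lon, +0·1° lat → SW at lon -44°, lat 20°.
Subsquare b=1, c=2: +1·0.0833333° lon, +2·0.0416667° lat → SW at lon -43.9167°, lat 20.0833°.
Cell spans 0.0833333° lon × 0.0416667° lat. NE corner is SW corner plus one full cell.
latitude 20.1250, longitude -43.8333.

20.1250, -43.8333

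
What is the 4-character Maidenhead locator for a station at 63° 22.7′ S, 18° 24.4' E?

JC96

Shift to the Maidenhead origin (180°W, 90°S): lon 198.41, lat 26.62.
Field: lon ⌊198.41/20⌋ = 9 → J; lat ⌊26.62/10⌋ = 2 → C.
Square: lon ⌊18.41/2⌋ = 9; lat ⌊6.62/1⌋ = 6.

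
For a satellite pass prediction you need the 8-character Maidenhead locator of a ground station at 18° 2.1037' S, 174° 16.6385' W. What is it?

Offset from 180°W / 90°S: lon 5.72269°, lat 71.96494°.
Field: lon ⌊5.72269/20⌋ = 0 → A; lat ⌊71.96494/10⌋ = 7 → H.
Square: lon ⌊5.72269/2⌋ = 2; lat ⌊1.96494/1⌋ = 1.
Subsquare: lon ⌊1.72269/0.0833333⌋ = 20 → u; lat ⌊0.96494/0.0416667⌋ = 23 → x.
Extended square: lon ⌊0.05602/0.00833333⌋ = 6; lat ⌊0.00661/0.00416667⌋ = 1.

AH21ux61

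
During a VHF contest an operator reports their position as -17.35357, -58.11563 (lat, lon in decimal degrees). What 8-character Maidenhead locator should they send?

Shift to the Maidenhead origin (180°W, 90°S): lon 121.88437, lat 72.64643.
Field: lon ⌊121.88437/20⌋ = 6 → G; lat ⌊72.64643/10⌋ = 7 → H.
Square: lon ⌊1.88437/2⌋ = 0; lat ⌊2.64643/1⌋ = 2.
Subsquare: lon ⌊1.88437/0.0833333⌋ = 22 → w; lat ⌊0.64643/0.0416667⌋ = 15 → p.
Extended square: lon ⌊0.05104/0.00833333⌋ = 6; lat ⌊0.02143/0.00416667⌋ = 5.

GH02wp65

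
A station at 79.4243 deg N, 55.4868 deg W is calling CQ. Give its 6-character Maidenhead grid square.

GQ29gk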